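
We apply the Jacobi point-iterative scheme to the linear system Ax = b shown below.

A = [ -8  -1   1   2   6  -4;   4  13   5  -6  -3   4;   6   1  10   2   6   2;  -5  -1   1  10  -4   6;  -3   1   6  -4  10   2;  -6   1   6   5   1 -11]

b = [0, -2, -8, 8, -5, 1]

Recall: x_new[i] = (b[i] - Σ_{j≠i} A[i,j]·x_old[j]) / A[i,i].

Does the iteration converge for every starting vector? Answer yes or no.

Diagonal D = diag(-8, 13, 10, 10, 10, -11); L, U strict lower/upper.
T_J = -D⁻¹(L+U): T[4,0] = -(-3)/(10) = +0.3000; T[4,4] = 0.
  T[0,:] = [+0.0000  -0.1250  +0.1250  +0.2500  +0.7500  -0.5000]
  T[1,:] = [-0.3077  +0.0000  -0.3846  +0.4615  +0.2308  -0.3077]
  T[2,:] = [-0.6000  -0.1000  +0.0000  -0.2000  -0.6000  -0.2000]
  T[3,:] = [+0.5000  +0.1000  -0.1000  +0.0000  +0.4000  -0.6000]
  T[4,:] = [+0.3000  -0.1000  -0.6000  +0.4000  +0.0000  -0.2000]
  T[5,:] = [-0.5455  +0.0909  +0.5455  +0.4545  +0.0909  +0.0000]
eigenvalue magnitudes: 1.2146, 0.7617, 0.7617, 0.4932, 0.4932, 0.2711.
ρ = 1.2146; 1.2146 > 1 ⇒ diverges.

no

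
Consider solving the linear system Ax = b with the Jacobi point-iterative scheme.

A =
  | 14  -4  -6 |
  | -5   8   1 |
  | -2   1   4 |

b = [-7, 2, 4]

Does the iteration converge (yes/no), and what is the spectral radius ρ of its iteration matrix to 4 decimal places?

A = D + L + U where D = diag(14, 8, 4).
Jacobi T = -D⁻¹(L+U): T[1,0] = -(-5)/(8) = +0.6250; T[1,1] = 0.
  T[0,:] = [+0.0000 +0.2857 +0.4286]
  T[1,:] = [+0.6250 +0.0000 -0.1250]
  T[2,:] = [+0.5000 -0.2500 +0.0000]
|λ(T)| sorted: 0.7346, 0.5066, 0.2279.
spectral radius ρ = 0.7346; 0.7346 < 1: convergent.

yes, ρ = 0.7346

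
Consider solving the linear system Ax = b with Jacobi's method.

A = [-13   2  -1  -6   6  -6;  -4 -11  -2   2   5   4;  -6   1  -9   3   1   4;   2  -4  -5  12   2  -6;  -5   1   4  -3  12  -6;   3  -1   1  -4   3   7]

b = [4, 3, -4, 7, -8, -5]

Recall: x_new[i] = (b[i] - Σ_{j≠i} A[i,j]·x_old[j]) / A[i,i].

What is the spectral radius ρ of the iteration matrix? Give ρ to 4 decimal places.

1.1215

Diagonal D = diag(-13, -11, -9, 12, 12, 7); L, U strict lower/upper.
T_J = -D⁻¹(L+U): T[3,4] = -(2)/(12) = -0.1667; T[3,3] = 0.
  T[0,:] = [+0.0000, +0.1538, -0.0769, -0.4615, +0.4615, -0.4615]
  T[1,:] = [-0.3636, +0.0000, -0.1818, +0.1818, +0.4545, +0.3636]
  T[2,:] = [-0.6667, +0.1111, +0.0000, +0.3333, +0.1111, +0.4444]
  T[3,:] = [-0.1667, +0.3333, +0.4167, +0.0000, -0.1667, +0.5000]
  T[4,:] = [+0.4167, -0.0833, -0.3333, +0.2500, +0.0000, +0.5000]
  T[5,:] = [-0.4286, +0.1429, -0.1429, +0.5714, -0.4286, +0.0000]
eigenvalue magnitudes: 1.1215, 0.7016, 0.7016, 0.5565, 0.2516, 0.1001.
ρ = 1.1215; 1.1215 > 1, so it fails to converge.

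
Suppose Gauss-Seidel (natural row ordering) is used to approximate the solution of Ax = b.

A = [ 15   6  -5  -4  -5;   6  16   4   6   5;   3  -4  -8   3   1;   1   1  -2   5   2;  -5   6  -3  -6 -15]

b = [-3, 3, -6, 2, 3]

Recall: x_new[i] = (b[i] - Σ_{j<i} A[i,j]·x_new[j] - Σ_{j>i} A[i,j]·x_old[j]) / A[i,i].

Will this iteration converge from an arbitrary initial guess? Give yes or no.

Split A = D + L + U, D = diag(15, 16, -8, 5, -15).
Gauss-Seidel: T = -(D+L)⁻¹U, row 0 first, T[0,3] = -(-4)/(15) = +0.2667; later rows by forward substitution.
  T[0,:] = [+0.0000, -0.4000, +0.3333, +0.2667, +0.3333]
  T[1,:] = [+0.0000, +0.1500, -0.3750, -0.4750, -0.4375]
  T[2,:] = [+0.0000, -0.2250, +0.3125, +0.7125, +0.4688]
  T[3,:] = [+0.0000, -0.0400, +0.1333, +0.3267, -0.1917]
  T[4,:] = [+0.0000, +0.2543, -0.3769, -0.5521, -0.3032]
moduli |λ_i(T)| = 0.6864, 0.2647, 0.2647, 0.1040, 0.0000.
ρ(T) = max|λ| = 0.6864; 0.6864 < 1: convergent.

yes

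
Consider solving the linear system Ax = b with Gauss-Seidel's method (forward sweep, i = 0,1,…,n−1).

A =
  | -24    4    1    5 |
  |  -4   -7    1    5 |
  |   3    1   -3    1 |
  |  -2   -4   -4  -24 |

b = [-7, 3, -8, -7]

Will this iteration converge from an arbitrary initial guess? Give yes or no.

A = D + L + U where D = diag(-24, -7, -3, -24).
T_GS = -(D+L)⁻¹U: row 0 first, T[0,3] = -(5)/(-24) = +0.2083; later rows by forward substitution.
  T[0,:] = [+0.0000  +0.1667  +0.0417  +0.2083]
  T[1,:] = [+0.0000  -0.0952  +0.1190  +0.5952]
  T[2,:] = [+0.0000  +0.1349  +0.0813  +0.7401]
  T[3,:] = [+0.0000  -0.0205  -0.0369  -0.2399]
|roots of det(T-λI)|: 0.1614, 0.0640, 0.0640, 0.0000.
spectral radius ρ = 0.1614; 0.1614 < 1: convergent.

yes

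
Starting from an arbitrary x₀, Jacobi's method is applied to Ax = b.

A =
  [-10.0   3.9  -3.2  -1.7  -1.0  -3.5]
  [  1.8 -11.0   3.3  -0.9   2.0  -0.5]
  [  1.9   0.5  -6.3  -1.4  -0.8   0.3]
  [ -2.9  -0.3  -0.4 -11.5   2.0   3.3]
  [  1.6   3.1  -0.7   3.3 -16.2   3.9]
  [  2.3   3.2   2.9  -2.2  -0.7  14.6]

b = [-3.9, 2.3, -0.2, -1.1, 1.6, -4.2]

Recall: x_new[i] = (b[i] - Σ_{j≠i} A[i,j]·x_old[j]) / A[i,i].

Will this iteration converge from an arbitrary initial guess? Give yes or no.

Write A = D+L+U with D = diag(-10, -11, -6.3, -11.5, -16.2, 14.6).
Jacobi: T = -D⁻¹(L+U), T[2,0] = -(1.9)/(-6.3) = +0.3016; T[2,2] = 0.
  T[0,:] = [+0.0000  +0.3900  -0.3200  -0.1700  -0.1000  -0.3500]
  T[1,:] = [+0.1636  +0.0000  +0.3000  -0.0818  +0.1818  -0.0455]
  T[2,:] = [+0.3016  +0.0794  +0.0000  -0.2222  -0.1270  +0.0476]
  T[3,:] = [-0.2522  -0.0261  -0.0348  +0.0000  +0.1739  +0.2870]
  T[4,:] = [+0.0988  +0.1914  -0.0432  +0.2037  +0.0000  +0.2407]
  T[5,:] = [-0.1575  -0.2192  -0.1986  +0.1507  +0.0479  +0.0000]
|λ(T)| sorted: 0.6358, 0.3615, 0.3615, 0.2936, 0.2936, 0.2384.
spectral radius ρ = 0.6358; 0.6358 < 1 ⇒ converges.

yes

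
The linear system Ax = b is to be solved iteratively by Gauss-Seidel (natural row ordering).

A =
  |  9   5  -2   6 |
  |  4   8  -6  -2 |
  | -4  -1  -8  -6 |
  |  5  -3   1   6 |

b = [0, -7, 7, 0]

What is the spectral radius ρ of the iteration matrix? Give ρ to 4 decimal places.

1.1434

Split A = D + L + U, D = diag(9, 8, -8, 6).
GS T = -(D+L)⁻¹U: row 0 first, T[0,2] = -(-2)/(9) = +0.2222; later rows by forward substitution.
  T[0,:] = [+0.0000  -0.5556  +0.2222  -0.6667]
  T[1,:] = [+0.0000  +0.2778  +0.6389  +0.5833]
  T[2,:] = [+0.0000  +0.2431  -0.1910  -0.4896]
  T[3,:] = [+0.0000  +0.5613  +0.1661  +0.9288]
moduli |λ_i(T)| = 1.1434, 0.5454, 0.4176, 0.0000.
ρ = 1.1434; 1.1434 > 1, so it fails to converge.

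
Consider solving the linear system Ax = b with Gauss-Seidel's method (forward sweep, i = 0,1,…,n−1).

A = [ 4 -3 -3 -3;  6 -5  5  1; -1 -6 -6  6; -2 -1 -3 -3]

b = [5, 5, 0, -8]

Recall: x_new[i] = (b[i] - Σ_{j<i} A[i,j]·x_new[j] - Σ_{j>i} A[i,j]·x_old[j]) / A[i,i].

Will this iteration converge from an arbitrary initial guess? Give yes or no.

Split A = D + L + U, D = diag(4, -5, -6, -3).
T_GS = -(D+L)⁻¹U: row 0 first, T[0,3] = -(-3)/(4) = +0.7500; later rows by forward substitution.
  T[0,:] = [+0.0000 +0.7500 +0.7500 +0.7500]
  T[1,:] = [+0.0000 +0.9000 +1.9000 +1.1000]
  T[2,:] = [+0.0000 -1.0250 -2.0250 -0.2250]
  T[3,:] = [+0.0000 +0.2250 +0.8917 -0.6417]
eigenvalue magnitudes: 1.4529, 0.5866, 0.5866, 0.0000.
spectral radius ρ = 1.4529; 1.4529 > 1, so it fails to converge.

no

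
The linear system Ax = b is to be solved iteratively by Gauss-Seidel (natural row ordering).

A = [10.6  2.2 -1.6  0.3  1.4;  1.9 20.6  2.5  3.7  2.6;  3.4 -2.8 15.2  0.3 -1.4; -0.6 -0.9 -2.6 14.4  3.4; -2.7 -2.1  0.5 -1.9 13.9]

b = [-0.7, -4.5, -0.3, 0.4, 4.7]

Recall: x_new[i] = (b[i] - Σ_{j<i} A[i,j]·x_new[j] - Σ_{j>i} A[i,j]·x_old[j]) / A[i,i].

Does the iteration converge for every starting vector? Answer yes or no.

A = D + L + U where D = diag(10.6, 20.6, 15.2, 14.4, 13.9).
GS T = -(D+L)⁻¹U: row 0 first, T[0,1] = -(2.2)/(10.6) = -0.2075; later rows by forward substitution.
  T[0,:] = [+0.0000, -0.2075, +0.1509, -0.0283, -0.1321]
  T[1,:] = [+0.0000, +0.0191, -0.1353, -0.1770, -0.1140]
  T[2,:] = [+0.0000, +0.0500, -0.0587, -0.0460, +0.1006]
  T[3,:] = [+0.0000, +0.0016, -0.0128, -0.0205, -0.2306]
  T[4,:] = [+0.0000, -0.0390, +0.0092, -0.0334, -0.0780]
|λ(T)| sorted: 0.1796, 0.0693, 0.0693, 0.0264, 0.0000.
spectral radius ρ = 0.1796; 0.1796 < 1: convergent.

yes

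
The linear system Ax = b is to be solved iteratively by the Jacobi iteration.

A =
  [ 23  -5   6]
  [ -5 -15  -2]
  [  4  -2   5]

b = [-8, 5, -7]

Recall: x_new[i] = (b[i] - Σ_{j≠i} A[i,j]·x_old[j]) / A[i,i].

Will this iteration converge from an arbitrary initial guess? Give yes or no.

yes

Write A = D+L+U with D = diag(23, -15, 5).
T_J = -D⁻¹(L+U): T[2,0] = -(4)/(5) = -0.8000; T[2,2] = 0.
  T[0,:] = [+0.0000 +0.2174 -0.2609]
  T[1,:] = [-0.3333 +0.0000 -0.1333]
  T[2,:] = [-0.8000 +0.4000 +0.0000]
moduli |λ_i(T)| = 0.4578, 0.3559, 0.3559.
ρ = 0.4578; 0.4578 < 1: convergent.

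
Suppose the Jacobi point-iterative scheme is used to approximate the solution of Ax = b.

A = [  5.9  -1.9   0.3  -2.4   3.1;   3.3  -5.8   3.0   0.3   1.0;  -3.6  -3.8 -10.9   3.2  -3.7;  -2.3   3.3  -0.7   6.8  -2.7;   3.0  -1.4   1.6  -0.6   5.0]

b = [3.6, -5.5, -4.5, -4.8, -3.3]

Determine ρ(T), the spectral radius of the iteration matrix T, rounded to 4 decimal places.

Split A = D + L + U, D = diag(5.9, -5.8, -10.9, 6.8, 5).
Jacobi: T = -D⁻¹(L+U), T[0,2] = -(0.3)/(5.9) = -0.0508; T[0,0] = 0.
  T[0,:] = [+0.0000  +0.3220  -0.0508  +0.4068  -0.5254]
  T[1,:] = [+0.5690  +0.0000  +0.5172  +0.0517  +0.1724]
  T[2,:] = [-0.3303  -0.3486  +0.0000  +0.2936  -0.3394]
  T[3,:] = [+0.3382  -0.4853  +0.1029  +0.0000  +0.3971]
  T[4,:] = [-0.6000  +0.2800  -0.3200  +0.1200  +0.0000]
|λ(T)| sorted: 1.1870, 0.5234, 0.5234, 0.4190, 0.2559.
ρ(T) = max|λ| = 1.1870; 1.1870 > 1 ⇒ diverges.

1.1870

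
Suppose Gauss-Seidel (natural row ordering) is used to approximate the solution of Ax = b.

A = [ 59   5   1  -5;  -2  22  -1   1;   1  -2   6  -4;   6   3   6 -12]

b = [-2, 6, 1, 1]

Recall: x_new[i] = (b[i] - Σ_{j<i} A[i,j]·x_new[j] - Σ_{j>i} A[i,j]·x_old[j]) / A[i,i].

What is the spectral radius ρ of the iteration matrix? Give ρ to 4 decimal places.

A = D + L + U where D = diag(59, 22, 6, -12).
GS T = -(D+L)⁻¹U: row 0 first, T[0,2] = -(1)/(59) = -0.0169; later rows by forward substitution.
  T[0,:] = [+0.0000  -0.0847  -0.0169  +0.0847]
  T[1,:] = [+0.0000  -0.0077  +0.0439  -0.0378]
  T[2,:] = [+0.0000  +0.0116  +0.0175  +0.6400]
  T[3,:] = [+0.0000  -0.0385  +0.0112  +0.3529]
|eigenvalues of T|: 0.3691, 0.0623, 0.0559, 0.0000.
ρ = 0.3691; 0.3691 < 1 ⇒ converges.

0.3691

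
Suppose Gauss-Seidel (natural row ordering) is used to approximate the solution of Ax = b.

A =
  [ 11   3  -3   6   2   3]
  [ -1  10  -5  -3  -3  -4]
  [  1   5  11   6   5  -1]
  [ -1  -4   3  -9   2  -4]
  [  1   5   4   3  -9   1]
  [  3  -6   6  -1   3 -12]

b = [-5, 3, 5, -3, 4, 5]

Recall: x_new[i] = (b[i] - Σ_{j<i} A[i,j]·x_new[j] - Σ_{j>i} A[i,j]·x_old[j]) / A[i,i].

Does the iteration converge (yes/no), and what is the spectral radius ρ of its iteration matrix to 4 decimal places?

Let D = diag(11, 10, 11, -9, -9, -12); L, U the strict triangles.
Gauss-Seidel: T = -(D+L)⁻¹U, row 0 first, T[0,5] = -(3)/(11) = -0.2727; later rows by forward substitution.
  T[0,:] = [+0.0000 -0.2727 +0.2727 -0.5455 -0.1818 -0.2727]
  T[1,:] = [+0.0000 -0.0273 +0.5273 +0.2455 +0.2818 +0.3727]
  T[2,:] = [+0.0000 +0.0372 -0.2645 -0.6074 -0.5661 -0.0537]
  T[3,:] = [+0.0000 +0.0548 -0.3528 -0.2510 -0.0715 -0.5977]
  T[4,:] = [+0.0000 -0.0107 +0.0881 -0.2779 -0.1391 +0.0648]
  T[5,:] = [+0.0000 -0.0432 -0.2763 -0.6114 -0.4982 -0.2154]
moduli |λ_i(T)| = 1.1625, 0.3130, 0.3130, 0.1175, 0.0343, 0.0000.
spectral radius ρ = 1.1625; 1.1625 > 1, so it fails to converge.

no, ρ = 1.1625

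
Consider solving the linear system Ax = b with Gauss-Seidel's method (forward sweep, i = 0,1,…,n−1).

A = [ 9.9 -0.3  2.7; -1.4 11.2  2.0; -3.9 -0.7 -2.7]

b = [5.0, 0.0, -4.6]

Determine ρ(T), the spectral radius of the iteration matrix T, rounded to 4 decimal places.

0.4695

Let D = diag(9.9, 11.2, -2.7); L, U the strict triangles.
Gauss-Seidel: T = -(D+L)⁻¹U, row 0 first, T[0,1] = -(-0.3)/(9.9) = +0.0303; later rows by forward substitution.
  T[0,:] = [+0.0000, +0.0303, -0.2727]
  T[1,:] = [+0.0000, +0.0038, -0.2127]
  T[2,:] = [+0.0000, -0.0448, +0.4491]
eigenvalue magnitudes: 0.4695, 0.0166, 0.0000.
ρ(T) = max|λ| = 0.4695; 0.4695 < 1: convergent.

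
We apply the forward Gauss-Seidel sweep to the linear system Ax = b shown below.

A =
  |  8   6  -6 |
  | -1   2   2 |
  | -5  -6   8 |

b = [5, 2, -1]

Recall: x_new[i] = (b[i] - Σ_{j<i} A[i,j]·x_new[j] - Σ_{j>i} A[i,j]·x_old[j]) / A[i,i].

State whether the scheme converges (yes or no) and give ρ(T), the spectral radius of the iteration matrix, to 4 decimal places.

Write A = D+L+U with D = diag(8, 2, 8).
T_GS = -(D+L)⁻¹U: row 0 first, T[0,1] = -(6)/(8) = -0.7500; later rows by forward substitution.
  T[0,:] = [+0.0000  -0.7500  +0.7500]
  T[1,:] = [+0.0000  -0.3750  -0.6250]
  T[2,:] = [+0.0000  -0.7500  +0.0000]
moduli |λ_i(T)| = 0.8974, 0.5224, 0.0000.
spectral radius ρ = 0.8974; 0.8974 < 1: convergent.

yes, ρ = 0.8974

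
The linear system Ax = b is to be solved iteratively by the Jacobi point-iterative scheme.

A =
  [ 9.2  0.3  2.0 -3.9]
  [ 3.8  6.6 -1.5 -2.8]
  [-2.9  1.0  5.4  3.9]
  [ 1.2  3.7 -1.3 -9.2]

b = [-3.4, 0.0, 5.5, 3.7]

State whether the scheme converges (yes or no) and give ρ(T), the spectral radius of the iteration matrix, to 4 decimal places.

Split A = D + L + U, D = diag(9.2, 6.6, 5.4, -9.2).
T_J = -D⁻¹(L+U): T[0,3] = -(-3.9)/(9.2) = +0.4239; T[0,0] = 0.
  T[0,:] = [+0.0000  -0.0326  -0.2174  +0.4239]
  T[1,:] = [-0.5758  +0.0000  +0.2273  +0.4242]
  T[2,:] = [+0.5370  -0.1852  +0.0000  -0.7222]
  T[3,:] = [+0.1304  +0.4022  -0.1413  +0.0000]
|λ(T)| sorted: 0.6886, 0.5272, 0.5272, 0.0124.
ρ(T) = max|λ| = 0.6886; 0.6886 < 1, so it converges for any x₀.

yes, ρ = 0.6886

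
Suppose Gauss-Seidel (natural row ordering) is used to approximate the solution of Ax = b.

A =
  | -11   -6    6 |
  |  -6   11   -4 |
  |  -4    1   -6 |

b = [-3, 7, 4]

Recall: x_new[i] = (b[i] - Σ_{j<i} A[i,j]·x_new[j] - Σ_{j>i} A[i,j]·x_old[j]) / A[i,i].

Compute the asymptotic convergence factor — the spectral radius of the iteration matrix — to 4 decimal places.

Let D = diag(-11, 11, -6); L, U the strict triangles.
GS T = -(D+L)⁻¹U: row 0 first, T[0,2] = -(6)/(-11) = +0.5455; later rows by forward substitution.
  T[0,:] = [+0.0000 -0.5455 +0.5455]
  T[1,:] = [+0.0000 -0.2975 +0.6612]
  T[2,:] = [+0.0000 +0.3140 -0.2534]
|roots of det(T-λI)|: 0.7317, 0.1807, 0.0000.
ρ(T) = max|λ| = 0.7317; 0.7317 < 1, so it converges for any x₀.

0.7317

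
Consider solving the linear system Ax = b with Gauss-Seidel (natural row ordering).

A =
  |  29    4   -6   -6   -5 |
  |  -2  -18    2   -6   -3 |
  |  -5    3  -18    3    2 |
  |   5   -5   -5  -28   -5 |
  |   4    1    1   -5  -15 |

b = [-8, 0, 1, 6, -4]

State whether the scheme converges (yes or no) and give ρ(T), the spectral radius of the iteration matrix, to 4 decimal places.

yes, ρ = 0.1637

A = D + L + U where D = diag(29, -18, -18, -28, -15).
T_GS = -(D+L)⁻¹U: row 0 first, T[0,4] = -(-5)/(29) = +0.1724; later rows by forward substitution.
  T[0,:] = [+0.0000  -0.1379  +0.2069  +0.2069  +0.1724]
  T[1,:] = [+0.0000  +0.0153  +0.0881  -0.3563  -0.1858]
  T[2,:] = [+0.0000  +0.0409  -0.0428  +0.0498  +0.0322]
  T[3,:] = [+0.0000  -0.0347  +0.0288  +0.0917  -0.1204]
  T[4,:] = [+0.0000  -0.0215  +0.0486  +0.0042  +0.0759]
|eigenvalues of T|: 0.1637, 0.1353, 0.1353, 0.0406, 0.0000.
ρ(T) = max|λ| = 0.1637; 0.1637 < 1 ⇒ converges.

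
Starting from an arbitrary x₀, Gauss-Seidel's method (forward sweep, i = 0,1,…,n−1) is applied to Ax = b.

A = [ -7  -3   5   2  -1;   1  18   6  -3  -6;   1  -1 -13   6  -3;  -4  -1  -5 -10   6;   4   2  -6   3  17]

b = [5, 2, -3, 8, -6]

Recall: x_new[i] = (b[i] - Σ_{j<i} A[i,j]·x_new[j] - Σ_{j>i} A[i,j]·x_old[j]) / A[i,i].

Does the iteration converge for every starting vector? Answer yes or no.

A = D + L + U where D = diag(-7, 18, -13, -10, 17).
T_GS = -(D+L)⁻¹U: row 0 first, T[0,1] = -(-3)/(-7) = -0.4286; later rows by forward substitution.
  T[0,:] = [+0.0000 -0.4286 +0.7143 +0.2857 -0.1429]
  T[1,:] = [+0.0000 +0.0238 -0.3730 +0.1508 +0.3413]
  T[2,:] = [+0.0000 -0.0348 +0.0836 +0.4719 -0.2680]
  T[3,:] = [+0.0000 +0.1864 -0.2902 -0.3653 +0.7570]
  T[4,:] = [+0.0000 +0.0529 -0.0434 +0.1461 -0.2347]
|λ(T)| sorted: 0.5601, 0.2782, 0.2782, 0.2148, 0.0000.
ρ(T) = max|λ| = 0.5601; 0.5601 < 1, so it converges for any x₀.

yes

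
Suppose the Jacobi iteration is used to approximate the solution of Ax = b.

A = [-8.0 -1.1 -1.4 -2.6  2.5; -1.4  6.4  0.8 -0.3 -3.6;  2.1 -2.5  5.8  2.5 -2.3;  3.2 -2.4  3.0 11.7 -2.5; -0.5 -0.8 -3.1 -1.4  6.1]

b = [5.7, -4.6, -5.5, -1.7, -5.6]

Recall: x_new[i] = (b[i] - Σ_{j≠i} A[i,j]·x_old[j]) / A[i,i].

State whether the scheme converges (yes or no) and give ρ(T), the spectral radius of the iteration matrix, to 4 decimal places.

yes, ρ = 0.8346

Split A = D + L + U, D = diag(-8, 6.4, 5.8, 11.7, 6.1).
Jacobi T = -D⁻¹(L+U): T[0,3] = -(-2.6)/(-8) = -0.3250; T[0,0] = 0.
  T[0,:] = [+0.0000, -0.1375, -0.1750, -0.3250, +0.3125]
  T[1,:] = [+0.2188, +0.0000, -0.1250, +0.0469, +0.5625]
  T[2,:] = [-0.3621, +0.4310, +0.0000, -0.4310, +0.3966]
  T[3,:] = [-0.2735, +0.2051, -0.2564, +0.0000, +0.2137]
  T[4,:] = [+0.0820, +0.1311, +0.5082, +0.2295, +0.0000]
eigenvalue magnitudes: 0.8346, 0.6342, 0.3108, 0.2557, 0.2557.
ρ = 0.8346; 0.8346 < 1: convergent.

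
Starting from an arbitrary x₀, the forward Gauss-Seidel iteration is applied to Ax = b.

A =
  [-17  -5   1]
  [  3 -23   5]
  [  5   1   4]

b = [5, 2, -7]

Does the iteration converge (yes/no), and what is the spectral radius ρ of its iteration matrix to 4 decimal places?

Write A = D+L+U with D = diag(-17, -23, 4).
Gauss-Seidel: T = -(D+L)⁻¹U, row 0 first, T[0,2] = -(1)/(-17) = +0.0588; later rows by forward substitution.
  T[0,:] = [+0.0000 -0.2941 +0.0588]
  T[1,:] = [+0.0000 -0.0384 +0.2251]
  T[2,:] = [+0.0000 +0.3772 -0.1298]
|λ(T)| sorted: 0.3790, 0.2109, 0.0000.
ρ(T) = max|λ| = 0.3790; 0.3790 < 1, so it converges for any x₀.

yes, ρ = 0.3790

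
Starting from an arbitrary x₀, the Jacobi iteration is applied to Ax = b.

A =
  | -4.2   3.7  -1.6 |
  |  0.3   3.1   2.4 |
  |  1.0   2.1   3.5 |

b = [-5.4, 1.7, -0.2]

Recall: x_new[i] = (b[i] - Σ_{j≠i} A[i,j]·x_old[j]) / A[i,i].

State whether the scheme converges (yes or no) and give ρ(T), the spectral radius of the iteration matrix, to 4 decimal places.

Write A = D+L+U with D = diag(-4.2, 3.1, 3.5).
Jacobi T = -D⁻¹(L+U): T[1,0] = -(0.3)/(3.1) = -0.0968; T[1,1] = 0.
  T[0,:] = [+0.0000  +0.8810  -0.3810]
  T[1,:] = [-0.0968  +0.0000  -0.7742]
  T[2,:] = [-0.2857  -0.6000  +0.0000]
|λ(T)| sorted: 0.8338, 0.4552, 0.4552.
spectral radius ρ = 0.8338; 0.8338 < 1 ⇒ converges.

yes, ρ = 0.8338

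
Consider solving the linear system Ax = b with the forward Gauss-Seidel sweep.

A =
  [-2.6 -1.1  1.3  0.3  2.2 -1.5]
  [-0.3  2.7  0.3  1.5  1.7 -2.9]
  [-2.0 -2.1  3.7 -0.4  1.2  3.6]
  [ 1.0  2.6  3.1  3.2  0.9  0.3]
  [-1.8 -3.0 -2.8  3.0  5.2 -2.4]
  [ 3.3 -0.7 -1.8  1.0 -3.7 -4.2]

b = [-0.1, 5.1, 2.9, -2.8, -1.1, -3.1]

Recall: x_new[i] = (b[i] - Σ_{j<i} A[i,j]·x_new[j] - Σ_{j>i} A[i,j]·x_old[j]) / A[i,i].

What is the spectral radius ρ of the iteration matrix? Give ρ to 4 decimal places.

1.5056

Split A = D + L + U, D = diag(-2.6, 2.7, 3.7, 3.2, 5.2, -4.2).
Gauss-Seidel: T = -(D+L)⁻¹U, row 0 first, T[0,5] = -(-1.5)/(-2.6) = -0.5769; later rows by forward substitution.
  T[0,:] = [+0.0000, -0.4231, +0.5000, +0.1154, +0.8462, -0.5769]
  T[1,:] = [+0.0000, -0.0470, -0.0556, -0.5427, -0.5356, +1.0100]
  T[2,:] = [+0.0000, -0.2554, +0.2387, -0.1376, -0.1709, -0.7116]
  T[3,:] = [+0.0000, +0.4178, -0.3424, +0.5382, +0.0551, -0.0447]
  T[4,:] = [+0.0000, -0.5521, +0.4671, -0.6577, -0.1399, +0.4871]
  T[5,:] = [+0.0000, +0.3707, -0.1932, +0.9476, +0.9638, -0.7564]
|λ(T)| sorted: 1.5056, 0.5915, 0.5915, 0.2262, 0.0043, 0.0000.
spectral radius ρ = 1.5056; 1.5056 > 1, so it fails to converge.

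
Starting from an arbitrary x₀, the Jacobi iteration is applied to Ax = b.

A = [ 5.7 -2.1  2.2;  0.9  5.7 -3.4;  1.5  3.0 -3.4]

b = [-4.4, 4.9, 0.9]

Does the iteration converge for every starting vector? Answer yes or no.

Diagonal D = diag(5.7, 5.7, -3.4); L, U strict lower/upper.
Jacobi: T = -D⁻¹(L+U), T[0,1] = -(-2.1)/(5.7) = +0.3684; T[0,0] = 0.
  T[0,:] = [+0.0000 +0.3684 -0.3860]
  T[1,:] = [-0.1579 +0.0000 +0.5965]
  T[2,:] = [+0.4412 +0.8824 +0.0000]
|λ(T)| sorted: 0.7135, 0.4596, 0.4596.
ρ(T) = max|λ| = 0.7135; 0.7135 < 1 ⇒ converges.

yes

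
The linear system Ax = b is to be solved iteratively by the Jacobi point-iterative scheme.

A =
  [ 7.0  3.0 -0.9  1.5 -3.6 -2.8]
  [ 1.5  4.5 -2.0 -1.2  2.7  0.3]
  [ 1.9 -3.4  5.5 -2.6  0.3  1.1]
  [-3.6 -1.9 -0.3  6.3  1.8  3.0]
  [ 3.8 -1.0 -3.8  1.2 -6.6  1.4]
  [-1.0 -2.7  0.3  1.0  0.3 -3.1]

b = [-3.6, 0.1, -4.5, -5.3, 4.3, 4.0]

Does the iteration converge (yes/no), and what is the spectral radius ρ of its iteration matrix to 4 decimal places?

no, ρ = 1.2883

A = D + L + U where D = diag(7, 4.5, 5.5, 6.3, -6.6, -3.1).
T_J = -D⁻¹(L+U): T[2,5] = -(1.1)/(5.5) = -0.2000; T[2,2] = 0.
  T[0,:] = [+0.0000, -0.4286, +0.1286, -0.2143, +0.5143, +0.4000]
  T[1,:] = [-0.3333, +0.0000, +0.4444, +0.2667, -0.6000, -0.0667]
  T[2,:] = [-0.3455, +0.6182, +0.0000, +0.4727, -0.0545, -0.2000]
  T[3,:] = [+0.5714, +0.3016, +0.0476, +0.0000, -0.2857, -0.4762]
  T[4,:] = [+0.5758, -0.1515, -0.5758, +0.1818, +0.0000, +0.2121]
  T[5,:] = [-0.3226, -0.8710, +0.0968, +0.3226, +0.0968, +0.0000]
|roots of det(T-λI)|: 1.2883, 0.7499, 0.7499, 0.6644, 0.6644, 0.2658.
spectral radius ρ = 1.2883; 1.2883 > 1 ⇒ diverges.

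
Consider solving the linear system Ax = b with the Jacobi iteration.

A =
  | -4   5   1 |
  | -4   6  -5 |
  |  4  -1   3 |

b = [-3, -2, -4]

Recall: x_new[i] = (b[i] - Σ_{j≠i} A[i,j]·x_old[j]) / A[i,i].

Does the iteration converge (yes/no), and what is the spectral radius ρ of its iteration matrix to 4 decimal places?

A = D + L + U where D = diag(-4, 6, 3).
Jacobi: T = -D⁻¹(L+U), T[1,2] = -(-5)/(6) = +0.8333; T[1,1] = 0.
  T[0,:] = [+0.0000  +1.2500  +0.2500]
  T[1,:] = [+0.6667  +0.0000  +0.8333]
  T[2,:] = [-1.3333  +0.3333  +0.0000]
|roots of det(T-λI)|: 1.3333, 1.0000, 1.0000.
spectral radius ρ = 1.3333; 1.3333 > 1 ⇒ diverges.

no, ρ = 1.3333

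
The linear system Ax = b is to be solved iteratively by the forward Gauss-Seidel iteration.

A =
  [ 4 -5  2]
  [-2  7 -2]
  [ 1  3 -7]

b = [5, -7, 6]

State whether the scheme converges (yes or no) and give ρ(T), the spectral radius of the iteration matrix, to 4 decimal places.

yes, ρ = 0.4583

Let D = diag(4, 7, -7); L, U the strict triangles.
GS T = -(D+L)⁻¹U: row 0 first, T[0,1] = -(-5)/(4) = +1.2500; later rows by forward substitution.
  T[0,:] = [+0.0000  +1.2500  -0.5000]
  T[1,:] = [+0.0000  +0.3571  +0.1429]
  T[2,:] = [+0.0000  +0.3316  -0.0102]
eigenvalue magnitudes: 0.4583, 0.1113, 0.0000.
ρ(T) = max|λ| = 0.4583; 0.4583 < 1, so it converges for any x₀.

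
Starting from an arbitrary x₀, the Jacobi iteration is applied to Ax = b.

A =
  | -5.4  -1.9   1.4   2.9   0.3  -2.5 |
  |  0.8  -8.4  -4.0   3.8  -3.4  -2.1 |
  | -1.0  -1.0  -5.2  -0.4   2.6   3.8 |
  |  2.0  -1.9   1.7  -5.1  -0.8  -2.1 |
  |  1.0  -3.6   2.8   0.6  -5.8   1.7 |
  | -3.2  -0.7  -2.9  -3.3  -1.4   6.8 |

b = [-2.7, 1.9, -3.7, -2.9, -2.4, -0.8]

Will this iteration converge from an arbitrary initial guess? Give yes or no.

Let D = diag(-5.4, -8.4, -5.2, -5.1, -5.8, 6.8); L, U the strict triangles.
Jacobi T = -D⁻¹(L+U): T[0,5] = -(-2.5)/(-5.4) = -0.4630; T[0,0] = 0.
  T[0,:] = [+0.0000, -0.3519, +0.2593, +0.5370, +0.0556, -0.4630]
  T[1,:] = [+0.0952, +0.0000, -0.4762, +0.4524, -0.4048, -0.2500]
  T[2,:] = [-0.1923, -0.1923, +0.0000, -0.0769, +0.5000, +0.7308]
  T[3,:] = [+0.3922, -0.3725, +0.3333, +0.0000, -0.1569, -0.4118]
  T[4,:] = [+0.1724, -0.6207, +0.4828, +0.1034, +0.0000, +0.2931]
  T[5,:] = [+0.4706, +0.1029, +0.4265, +0.4853, +0.2059, +0.0000]
|eigenvalues of T|: 1.1663, 0.7627, 0.7627, 0.5804, 0.5804, 0.2364.
ρ(T) = max|λ| = 1.1663; 1.1663 > 1, so it fails to converge.

no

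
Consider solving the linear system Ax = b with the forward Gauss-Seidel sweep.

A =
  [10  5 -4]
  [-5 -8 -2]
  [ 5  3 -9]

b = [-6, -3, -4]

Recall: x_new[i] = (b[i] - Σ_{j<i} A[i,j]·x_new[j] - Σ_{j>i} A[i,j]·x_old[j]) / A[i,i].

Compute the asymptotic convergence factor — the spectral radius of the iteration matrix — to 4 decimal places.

0.5054

A = D + L + U where D = diag(10, -8, -9).
T_GS = -(D+L)⁻¹U: row 0 first, T[0,1] = -(5)/(10) = -0.5000; later rows by forward substitution.
  T[0,:] = [+0.0000, -0.5000, +0.4000]
  T[1,:] = [+0.0000, +0.3125, -0.5000]
  T[2,:] = [+0.0000, -0.1736, +0.0556]
moduli |λ_i(T)| = 0.5054, 0.1374, 0.0000.
ρ(T) = max|λ| = 0.5054; 0.5054 < 1, so it converges for any x₀.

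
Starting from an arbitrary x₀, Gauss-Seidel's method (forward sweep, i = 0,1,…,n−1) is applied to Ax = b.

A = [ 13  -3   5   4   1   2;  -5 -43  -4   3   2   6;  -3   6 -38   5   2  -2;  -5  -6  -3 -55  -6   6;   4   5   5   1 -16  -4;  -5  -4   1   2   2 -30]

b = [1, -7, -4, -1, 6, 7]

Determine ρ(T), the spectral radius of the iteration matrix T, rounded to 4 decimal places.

Split A = D + L + U, D = diag(13, -43, -38, -55, -16, -30).
GS T = -(D+L)⁻¹U: row 0 first, T[0,2] = -(5)/(13) = -0.3846; later rows by forward substitution.
  T[0,:] = [+0.0000 +0.2308 -0.3846 -0.3077 -0.0769 -0.1538]
  T[1,:] = [+0.0000 -0.0268 -0.0483 +0.1055 +0.0555 +0.1574]
  T[2,:] = [+0.0000 -0.0225 +0.0227 +0.1725 +0.0675 -0.0156]
  T[3,:] = [+0.0000 -0.0168 +0.0390 +0.0070 -0.1118 +0.1068]
  T[4,:] = [+0.0000 +0.0412 -0.1017 +0.0104 +0.0122 -0.2375]
  T[5,:] = [+0.0000 -0.0340 +0.0671 +0.0441 +0.0010 -0.0046]
|roots of det(T-λI)|: 0.1679, 0.1311, 0.1311, 0.0667, 0.0667, 0.0000.
ρ = 0.1679; 0.1679 < 1: convergent.

0.1679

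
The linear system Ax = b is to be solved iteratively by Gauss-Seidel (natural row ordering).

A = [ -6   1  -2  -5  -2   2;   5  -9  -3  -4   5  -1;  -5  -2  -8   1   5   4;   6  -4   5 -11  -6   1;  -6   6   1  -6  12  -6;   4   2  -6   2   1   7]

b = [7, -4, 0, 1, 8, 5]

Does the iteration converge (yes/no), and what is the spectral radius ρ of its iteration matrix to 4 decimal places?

Write A = D+L+U with D = diag(-6, -9, -8, -11, 12, 7).
GS T = -(D+L)⁻¹U: row 0 first, T[0,3] = -(-5)/(-6) = -0.8333; later rows by forward substitution.
  T[0,:] = [+0.0000, +0.1667, -0.3333, -0.8333, -0.3333, +0.3333]
  T[1,:] = [+0.0000, +0.0926, -0.5185, -0.9074, +0.3704, +0.0741]
  T[2,:] = [+0.0000, -0.1273, +0.3380, +0.8727, +0.7407, +0.2731]
  T[3,:] = [+0.0000, -0.0006, +0.1604, +0.2721, -0.5253, +0.3699]
  T[4,:] = [+0.0000, +0.0473, +0.1446, +0.1004, -0.6762, +0.7918]
  T[5,:] = [+0.0000, -0.2374, +0.5618, +1.3914, +0.9662, -0.1963]
|roots of det(T-λI)|: 1.5495, 1.2851, 0.1705, 0.0565, 0.0565, 0.0000.
ρ = 1.5495; 1.5495 > 1: divergent.

no, ρ = 1.5495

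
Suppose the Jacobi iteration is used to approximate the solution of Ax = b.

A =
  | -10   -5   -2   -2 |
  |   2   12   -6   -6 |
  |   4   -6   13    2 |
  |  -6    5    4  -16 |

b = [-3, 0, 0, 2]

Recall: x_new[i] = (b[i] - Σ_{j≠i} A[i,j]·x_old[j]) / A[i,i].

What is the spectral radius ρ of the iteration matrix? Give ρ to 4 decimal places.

0.9146

Split A = D + L + U, D = diag(-10, 12, 13, -16).
T_J = -D⁻¹(L+U): T[0,1] = -(-5)/(-10) = -0.5000; T[0,0] = 0.
  T[0,:] = [+0.0000  -0.5000  -0.2000  -0.2000]
  T[1,:] = [-0.1667  +0.0000  +0.5000  +0.5000]
  T[2,:] = [-0.3077  +0.4615  +0.0000  -0.1538]
  T[3,:] = [-0.3750  +0.3125  +0.2500  +0.0000]
|λ(T)| sorted: 0.9146, 0.4743, 0.4743, 0.0498.
ρ(T) = max|λ| = 0.9146; 0.9146 < 1, so it converges for any x₀.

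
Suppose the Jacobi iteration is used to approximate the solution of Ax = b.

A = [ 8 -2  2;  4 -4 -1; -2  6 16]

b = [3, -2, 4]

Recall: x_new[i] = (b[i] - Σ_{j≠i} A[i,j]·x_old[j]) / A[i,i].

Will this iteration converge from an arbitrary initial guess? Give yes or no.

yes

Diagonal D = diag(8, -4, 16); L, U strict lower/upper.
Jacobi T = -D⁻¹(L+U): T[1,0] = -(4)/(-4) = +1.0000; T[1,1] = 0.
  T[0,:] = [+0.0000 +0.2500 -0.2500]
  T[1,:] = [+1.0000 +0.0000 -0.2500]
  T[2,:] = [+0.1250 -0.3750 +0.0000]
eigenvalue magnitudes: 0.6647, 0.3596, 0.3596.
ρ(T) = max|λ| = 0.6647; 0.6647 < 1 ⇒ converges.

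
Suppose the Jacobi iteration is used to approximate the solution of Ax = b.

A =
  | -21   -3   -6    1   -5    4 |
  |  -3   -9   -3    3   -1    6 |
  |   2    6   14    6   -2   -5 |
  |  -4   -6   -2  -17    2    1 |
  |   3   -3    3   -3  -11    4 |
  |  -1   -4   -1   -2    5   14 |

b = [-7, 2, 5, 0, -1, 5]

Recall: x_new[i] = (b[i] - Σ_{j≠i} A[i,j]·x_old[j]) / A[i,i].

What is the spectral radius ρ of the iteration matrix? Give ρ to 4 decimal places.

Diagonal D = diag(-21, -9, 14, -17, -11, 14); L, U strict lower/upper.
Jacobi: T = -D⁻¹(L+U), T[4,0] = -(3)/(-11) = +0.2727; T[4,4] = 0.
  T[0,:] = [+0.0000 -0.1429 -0.2857 +0.0476 -0.2381 +0.1905]
  T[1,:] = [-0.3333 +0.0000 -0.3333 +0.3333 -0.1111 +0.6667]
  T[2,:] = [-0.1429 -0.4286 +0.0000 -0.4286 +0.1429 +0.3571]
  T[3,:] = [-0.2353 -0.3529 -0.1176 +0.0000 +0.1176 +0.0588]
  T[4,:] = [+0.2727 -0.2727 +0.2727 -0.2727 +0.0000 +0.3636]
  T[5,:] = [+0.0714 +0.2857 +0.0714 +0.1429 -0.3571 +0.0000]
|eigenvalues of T|: 0.8269, 0.4984, 0.4984, 0.2990, 0.2990, 0.2751.
ρ = 0.8269; 0.8269 < 1: convergent.

0.8269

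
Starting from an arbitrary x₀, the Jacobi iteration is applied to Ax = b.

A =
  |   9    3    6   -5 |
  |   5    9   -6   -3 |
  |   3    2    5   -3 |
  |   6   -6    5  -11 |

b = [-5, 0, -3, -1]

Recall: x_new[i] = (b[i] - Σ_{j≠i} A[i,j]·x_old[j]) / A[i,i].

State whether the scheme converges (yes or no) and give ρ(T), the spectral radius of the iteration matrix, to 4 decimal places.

no, ρ = 1.1493

Let D = diag(9, 9, 5, -11); L, U the strict triangles.
T_J = -D⁻¹(L+U): T[1,2] = -(-6)/(9) = +0.6667; T[1,1] = 0.
  T[0,:] = [+0.0000 -0.3333 -0.6667 +0.5556]
  T[1,:] = [-0.5556 +0.0000 +0.6667 +0.3333]
  T[2,:] = [-0.6000 -0.4000 +0.0000 +0.6000]
  T[3,:] = [+0.5455 -0.5455 +0.4545 +0.0000]
|λ(T)| sorted: 1.1493, 0.5316, 0.5316, 0.5087.
spectral radius ρ = 1.1493; 1.1493 > 1 ⇒ diverges.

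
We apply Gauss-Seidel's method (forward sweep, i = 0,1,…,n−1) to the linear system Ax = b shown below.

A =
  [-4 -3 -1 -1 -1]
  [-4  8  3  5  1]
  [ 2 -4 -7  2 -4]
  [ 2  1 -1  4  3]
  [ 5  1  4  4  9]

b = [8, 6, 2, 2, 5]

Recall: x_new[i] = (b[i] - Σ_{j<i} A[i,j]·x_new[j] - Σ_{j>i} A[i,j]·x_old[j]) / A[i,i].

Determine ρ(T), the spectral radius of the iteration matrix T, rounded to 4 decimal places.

1.1867

Split A = D + L + U, D = diag(-4, 8, -7, 4, 9).
GS T = -(D+L)⁻¹U: row 0 first, T[0,3] = -(-1)/(-4) = -0.2500; later rows by forward substitution.
  T[0,:] = [+0.0000  -0.7500  -0.2500  -0.2500  -0.2500]
  T[1,:] = [+0.0000  -0.3750  -0.5000  -0.7500  -0.2500]
  T[2,:] = [+0.0000  +0.0000  +0.2143  +0.6429  -0.5000]
  T[3,:] = [+0.0000  +0.4688  +0.3036  +0.4732  -0.6875]
  T[4,:] = [+0.0000  +0.2500  -0.0357  -0.2738  +0.6944]
|λ(T)| sorted: 1.1867, 0.5280, 0.5280, 0.1012, 0.0000.
ρ(T) = max|λ| = 1.1867; 1.1867 > 1, so it fails to converge.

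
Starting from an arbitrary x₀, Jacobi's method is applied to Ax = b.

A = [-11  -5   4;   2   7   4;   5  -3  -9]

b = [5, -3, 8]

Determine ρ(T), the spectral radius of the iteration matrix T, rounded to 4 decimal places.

0.8553

A = D + L + U where D = diag(-11, 7, -9).
Jacobi T = -D⁻¹(L+U): T[0,1] = -(-5)/(-11) = -0.4545; T[0,0] = 0.
  T[0,:] = [+0.0000, -0.4545, +0.3636]
  T[1,:] = [-0.2857, +0.0000, -0.5714]
  T[2,:] = [+0.5556, -0.3333, +0.0000]
moduli |λ_i(T)| = 0.8553, 0.4574, 0.4574.
spectral radius ρ = 0.8553; 0.8553 < 1: convergent.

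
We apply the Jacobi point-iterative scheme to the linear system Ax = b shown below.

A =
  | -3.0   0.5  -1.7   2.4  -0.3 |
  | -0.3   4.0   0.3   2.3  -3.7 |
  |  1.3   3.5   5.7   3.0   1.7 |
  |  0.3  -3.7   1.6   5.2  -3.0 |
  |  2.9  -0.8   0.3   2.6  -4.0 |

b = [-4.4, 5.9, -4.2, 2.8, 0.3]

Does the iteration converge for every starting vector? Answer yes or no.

Diagonal D = diag(-3, 4, 5.7, 5.2, -4); L, U strict lower/upper.
Jacobi: T = -D⁻¹(L+U), T[2,4] = -(1.7)/(5.7) = -0.2982; T[2,2] = 0.
  T[0,:] = [+0.0000  +0.1667  -0.5667  +0.8000  -0.1000]
  T[1,:] = [+0.0750  +0.0000  -0.0750  -0.5750  +0.9250]
  T[2,:] = [-0.2281  -0.6140  +0.0000  -0.5263  -0.2982]
  T[3,:] = [-0.0577  +0.7115  -0.3077  +0.0000  +0.5769]
  T[4,:] = [+0.7250  -0.2000  +0.0750  +0.6500  +0.0000]
moduli |λ_i(T)| = 1.2295, 1.0397, 1.0397, 0.5628, 0.1208.
ρ = 1.2295; 1.2295 > 1: divergent.

no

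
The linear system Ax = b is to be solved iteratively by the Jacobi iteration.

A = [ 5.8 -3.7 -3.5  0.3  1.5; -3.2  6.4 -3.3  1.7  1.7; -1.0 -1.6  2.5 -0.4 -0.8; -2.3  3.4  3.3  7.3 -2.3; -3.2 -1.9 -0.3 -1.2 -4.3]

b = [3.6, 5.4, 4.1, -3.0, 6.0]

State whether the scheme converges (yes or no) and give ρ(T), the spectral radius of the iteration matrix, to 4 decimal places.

no, ρ = 1.1990

Let D = diag(5.8, 6.4, 2.5, 7.3, -4.3); L, U the strict triangles.
Jacobi T = -D⁻¹(L+U): T[2,1] = -(-1.6)/(2.5) = +0.6400; T[2,2] = 0.
  T[0,:] = [+0.0000  +0.6379  +0.6034  -0.0517  -0.2586]
  T[1,:] = [+0.5000  +0.0000  +0.5156  -0.2656  -0.2656]
  T[2,:] = [+0.4000  +0.6400  +0.0000  +0.1600  +0.3200]
  T[3,:] = [+0.3151  -0.4658  -0.4521  +0.0000  +0.3151]
  T[4,:] = [-0.7442  -0.4419  -0.0698  -0.2791  +0.0000]
|eigenvalues of T|: 1.1990, 0.6741, 0.6741, 0.0708, 0.0395.
ρ(T) = max|λ| = 1.1990; 1.1990 > 1 ⇒ diverges.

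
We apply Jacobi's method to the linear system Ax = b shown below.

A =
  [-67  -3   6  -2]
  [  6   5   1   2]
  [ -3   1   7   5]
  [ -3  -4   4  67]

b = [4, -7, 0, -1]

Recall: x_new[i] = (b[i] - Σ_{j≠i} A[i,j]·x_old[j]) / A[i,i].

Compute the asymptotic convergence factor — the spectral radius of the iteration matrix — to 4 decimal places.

0.4566

A = D + L + U where D = diag(-67, 5, 7, 67).
T_J = -D⁻¹(L+U): T[0,1] = -(-3)/(-67) = -0.0448; T[0,0] = 0.
  T[0,:] = [+0.0000, -0.0448, +0.0896, -0.0299]
  T[1,:] = [-1.2000, +0.0000, -0.2000, -0.4000]
  T[2,:] = [+0.4286, -0.1429, +0.0000, -0.7143]
  T[3,:] = [+0.0448, +0.0597, -0.0597, +0.0000]
moduli |λ_i(T)| = 0.4566, 0.2995, 0.1527, 0.1527.
ρ = 0.4566; 0.4566 < 1, so it converges for any x₀.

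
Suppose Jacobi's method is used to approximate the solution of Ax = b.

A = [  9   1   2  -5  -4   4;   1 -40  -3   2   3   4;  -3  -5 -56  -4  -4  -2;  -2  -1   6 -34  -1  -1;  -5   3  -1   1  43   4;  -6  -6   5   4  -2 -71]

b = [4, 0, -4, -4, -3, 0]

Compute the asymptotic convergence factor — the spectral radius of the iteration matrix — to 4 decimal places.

Diagonal D = diag(9, -40, -56, -34, 43, -71); L, U strict lower/upper.
Jacobi: T = -D⁻¹(L+U), T[4,5] = -(4)/(43) = -0.0930; T[4,4] = 0.
  T[0,:] = [+0.0000 -0.1111 -0.2222 +0.5556 +0.4444 -0.4444]
  T[1,:] = [+0.0250 +0.0000 -0.0750 +0.0500 +0.0750 +0.1000]
  T[2,:] = [-0.0536 -0.0893 +0.0000 -0.0714 -0.0714 -0.0357]
  T[3,:] = [-0.0588 -0.0294 +0.1765 +0.0000 -0.0294 -0.0294]
  T[4,:] = [+0.1163 -0.0698 +0.0233 -0.0233 +0.0000 -0.0930]
  T[5,:] = [-0.0845 -0.0845 +0.0704 +0.0563 -0.0282 +0.0000]
eigenvalue magnitudes: 0.2966, 0.2458, 0.1839, 0.1839, 0.0765, 0.0765.
ρ(T) = max|λ| = 0.2966; 0.2966 < 1, so it converges for any x₀.

0.2966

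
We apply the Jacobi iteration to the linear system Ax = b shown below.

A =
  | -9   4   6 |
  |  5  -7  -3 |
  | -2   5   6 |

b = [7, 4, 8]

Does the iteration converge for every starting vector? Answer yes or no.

Diagonal D = diag(-9, -7, 6); L, U strict lower/upper.
Jacobi T = -D⁻¹(L+U): T[0,1] = -(4)/(-9) = +0.4444; T[0,0] = 0.
  T[0,:] = [+0.0000, +0.4444, +0.6667]
  T[1,:] = [+0.7143, +0.0000, -0.4286]
  T[2,:] = [+0.3333, -0.8333, +0.0000]
eigenvalue magnitudes: 1.1404, 0.6353, 0.6353.
ρ(T) = max|λ| = 1.1404; 1.1404 > 1, so it fails to converge.

no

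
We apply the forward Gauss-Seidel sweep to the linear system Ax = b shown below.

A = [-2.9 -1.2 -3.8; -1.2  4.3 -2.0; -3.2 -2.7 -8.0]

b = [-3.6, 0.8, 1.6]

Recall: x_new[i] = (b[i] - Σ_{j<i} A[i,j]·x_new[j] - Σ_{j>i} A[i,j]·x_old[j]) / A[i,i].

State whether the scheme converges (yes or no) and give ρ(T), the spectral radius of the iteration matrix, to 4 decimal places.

A = D + L + U where D = diag(-2.9, 4.3, -8).
GS T = -(D+L)⁻¹U: row 0 first, T[0,1] = -(-1.2)/(-2.9) = -0.4138; later rows by forward substitution.
  T[0,:] = [+0.0000, -0.4138, -1.3103]
  T[1,:] = [+0.0000, -0.1155, +0.0994]
  T[2,:] = [+0.0000, +0.2045, +0.4906]
|roots of det(T-λI)|: 0.5225, 0.1474, 0.0000.
spectral radius ρ = 0.5225; 0.5225 < 1, so it converges for any x₀.

yes, ρ = 0.5225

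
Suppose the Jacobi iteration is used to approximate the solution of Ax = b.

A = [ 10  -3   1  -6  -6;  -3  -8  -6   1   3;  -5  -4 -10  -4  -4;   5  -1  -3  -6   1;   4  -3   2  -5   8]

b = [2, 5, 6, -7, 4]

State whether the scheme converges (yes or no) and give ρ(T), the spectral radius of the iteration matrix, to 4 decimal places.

Write A = D+L+U with D = diag(10, -8, -10, -6, 8).
Jacobi T = -D⁻¹(L+U): T[2,3] = -(-4)/(-10) = -0.4000; T[2,2] = 0.
  T[0,:] = [+0.0000  +0.3000  -0.1000  +0.6000  +0.6000]
  T[1,:] = [-0.3750  +0.0000  -0.7500  +0.1250  +0.3750]
  T[2,:] = [-0.5000  -0.4000  +0.0000  -0.4000  -0.4000]
  T[3,:] = [+0.8333  -0.1667  -0.5000  +0.0000  +0.1667]
  T[4,:] = [-0.5000  +0.3750  -0.2500  +0.6250  +0.0000]
|λ(T)| sorted: 1.2682, 0.6611, 0.6611, 0.6410, 0.2255.
ρ = 1.2682; 1.2682 > 1, so it fails to converge.

no, ρ = 1.2682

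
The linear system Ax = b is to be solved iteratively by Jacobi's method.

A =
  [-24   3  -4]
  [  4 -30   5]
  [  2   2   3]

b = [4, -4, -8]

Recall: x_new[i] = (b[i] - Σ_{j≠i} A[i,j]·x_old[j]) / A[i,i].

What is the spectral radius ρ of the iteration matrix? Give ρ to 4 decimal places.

0.1510

Diagonal D = diag(-24, -30, 3); L, U strict lower/upper.
Jacobi: T = -D⁻¹(L+U), T[2,0] = -(2)/(3) = -0.6667; T[2,2] = 0.
  T[0,:] = [+0.0000  +0.1250  -0.1667]
  T[1,:] = [+0.1333  +0.0000  +0.1667]
  T[2,:] = [-0.6667  -0.6667  +0.0000]
|roots of det(T-λI)|: 0.1510, 0.0783, 0.0783.
ρ = 0.1510; 0.1510 < 1: convergent.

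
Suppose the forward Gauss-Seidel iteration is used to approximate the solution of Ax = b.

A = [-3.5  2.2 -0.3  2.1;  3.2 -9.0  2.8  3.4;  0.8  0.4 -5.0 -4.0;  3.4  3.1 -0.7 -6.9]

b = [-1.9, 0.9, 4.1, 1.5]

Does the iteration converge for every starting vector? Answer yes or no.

Write A = D+L+U with D = diag(-3.5, -9, -5, -6.9).
Gauss-Seidel: T = -(D+L)⁻¹U, row 0 first, T[0,1] = -(2.2)/(-3.5) = +0.6286; later rows by forward substitution.
  T[0,:] = [+0.0000  +0.6286  -0.0857  +0.6000]
  T[1,:] = [+0.0000  +0.2235  +0.2806  +0.5911]
  T[2,:] = [+0.0000  +0.1185  +0.0087  -0.6567]
  T[3,:] = [+0.0000  +0.3981  +0.0830  +0.6278]
moduli |λ_i(T)| = 0.8277, 0.3218, 0.2894, 0.0000.
ρ = 0.8277; 0.8277 < 1: convergent.

yes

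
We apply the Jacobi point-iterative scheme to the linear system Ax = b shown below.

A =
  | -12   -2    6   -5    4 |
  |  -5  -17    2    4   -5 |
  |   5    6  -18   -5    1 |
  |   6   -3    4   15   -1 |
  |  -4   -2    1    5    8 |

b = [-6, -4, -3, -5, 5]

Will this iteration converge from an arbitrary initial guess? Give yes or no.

yes

Let D = diag(-12, -17, -18, 15, 8); L, U the strict triangles.
T_J = -D⁻¹(L+U): T[1,3] = -(4)/(-17) = +0.2353; T[1,1] = 0.
  T[0,:] = [+0.0000  -0.1667  +0.5000  -0.4167  +0.3333]
  T[1,:] = [-0.2941  +0.0000  +0.1176  +0.2353  -0.2941]
  T[2,:] = [+0.2778  +0.3333  +0.0000  -0.2778  +0.0556]
  T[3,:] = [-0.4000  +0.2000  -0.2667  +0.0000  +0.0667]
  T[4,:] = [+0.5000  +0.2500  -0.1250  -0.6250  +0.0000]
|eigenvalues of T|: 0.8439, 0.5263, 0.4002, 0.4002, 0.2882.
spectral radius ρ = 0.8439; 0.8439 < 1, so it converges for any x₀.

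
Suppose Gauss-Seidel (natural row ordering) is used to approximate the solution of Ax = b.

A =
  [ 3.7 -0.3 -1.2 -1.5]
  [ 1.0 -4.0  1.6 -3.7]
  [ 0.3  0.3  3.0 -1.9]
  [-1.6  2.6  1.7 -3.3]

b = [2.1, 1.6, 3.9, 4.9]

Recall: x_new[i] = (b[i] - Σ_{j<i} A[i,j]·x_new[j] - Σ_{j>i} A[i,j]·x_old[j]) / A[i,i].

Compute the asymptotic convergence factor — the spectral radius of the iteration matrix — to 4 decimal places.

Diagonal D = diag(3.7, -4, 3, -3.3); L, U strict lower/upper.
GS T = -(D+L)⁻¹U: row 0 first, T[0,3] = -(-1.5)/(3.7) = +0.4054; later rows by forward substitution.
  T[0,:] = [+0.0000, +0.0811, +0.3243, +0.4054]
  T[1,:] = [+0.0000, +0.0203, +0.4811, -0.8236]
  T[2,:] = [+0.0000, -0.0101, -0.0805, +0.6752]
  T[3,:] = [+0.0000, -0.0286, +0.1803, -0.4977]
|λ(T)| sorted: 0.7301, 0.1168, 0.1168, 0.0000.
ρ(T) = max|λ| = 0.7301; 0.7301 < 1: convergent.

0.7301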